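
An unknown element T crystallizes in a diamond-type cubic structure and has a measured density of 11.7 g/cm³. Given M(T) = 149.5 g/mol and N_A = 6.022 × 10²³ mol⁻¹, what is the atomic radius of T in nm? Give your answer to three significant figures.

For a diamond cubic cell (Z = 8), a³ = Z·M/(N_A·ρ) = 8 × 149.5 / (6.022 × 10²³ × 11.70) = 1.697 × 10^-22 cm³, so a = 5.537 × 10^-8 cm = 0.5537 nm.
Nearest neighbors lie along the body diagonal with √3·a = 8r, so r = 0.2165 × a = 0.120 nm.

0.120 nm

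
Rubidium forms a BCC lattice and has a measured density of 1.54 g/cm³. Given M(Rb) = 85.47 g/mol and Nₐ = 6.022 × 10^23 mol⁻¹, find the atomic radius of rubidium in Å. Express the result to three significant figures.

2.46 Å

For a BCC cell (Z = 2), a³ = Z·M/(N_A·ρ) = 2 × 85.47 / (6.022 × 10²³ × 1.540) = 1.843 × 10^-22 cm³, so a = 5.691 × 10^-8 cm = 5.691 Å.
Atoms touch along the body diagonal, so √3·a = 4r, so r = 0.4330 × a = 2.46 Å.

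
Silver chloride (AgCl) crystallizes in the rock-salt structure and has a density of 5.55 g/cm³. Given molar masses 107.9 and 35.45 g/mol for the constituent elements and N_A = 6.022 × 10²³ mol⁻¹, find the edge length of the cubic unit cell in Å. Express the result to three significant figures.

M(AgCl) = 143.35 g/mol; Z = 4 formula units per cell.
a³ = Z·M/(N_A·ρ) = 4 × 143.35 / (6.022 × 10²³ × 5.55) = 1.716 × 10^-22 cm³, so a = 5.557 × 10^-8 cm = 5.56 Å.

5.56 Å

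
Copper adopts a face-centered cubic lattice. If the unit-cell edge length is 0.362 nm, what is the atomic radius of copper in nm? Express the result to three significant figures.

0.128 nm

In an FCC lattice, atoms touch along the face diagonal, so √2·a = 4r.
r = √2·a/4 = 1.4142 × 0.362 / 4 = 0.128 nm.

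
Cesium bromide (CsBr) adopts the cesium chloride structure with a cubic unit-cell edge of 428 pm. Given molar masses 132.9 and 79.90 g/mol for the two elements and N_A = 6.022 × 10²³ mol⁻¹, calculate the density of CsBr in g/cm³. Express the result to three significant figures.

4.51 g/cm³

The cesium chloride structure contains Z = 1 formula unit per cell; M(CsBr) = 132.9 + 79.90 = 212.8 g/mol.
a³ = (4.280 × 10^-8 cm)³ = 7.840 × 10^-23 cm³.
ρ = 1 × 212.8 / (6.022 × 10²³ × 7.840 × 10^-23) = 4.507 g/cm³.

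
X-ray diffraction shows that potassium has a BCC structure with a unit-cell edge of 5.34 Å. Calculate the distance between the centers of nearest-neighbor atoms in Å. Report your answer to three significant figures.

In a BCC structure, atoms touch along the body diagonal, so √3·a = 4r; the nearest-neighbor distance equals 2r = 0.8660·a.
d = 0.8660 × 5.34 = 4.62 Å.

4.62 Å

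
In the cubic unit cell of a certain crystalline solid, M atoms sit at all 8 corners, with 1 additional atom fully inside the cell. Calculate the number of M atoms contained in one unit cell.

2

Corner atoms are shared by 8 cells (1/8 each), interior atoms are unshared.
Net atoms = 8 × 1/8 + 1 = 1 + 1 = 2.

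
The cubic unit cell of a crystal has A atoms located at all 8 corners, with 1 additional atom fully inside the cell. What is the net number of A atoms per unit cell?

Corner atoms are shared by 8 cells (1/8 each), interior atoms are unshared.
Net atoms = 8 × 1/8 + 1 = 1 + 1 = 2.

2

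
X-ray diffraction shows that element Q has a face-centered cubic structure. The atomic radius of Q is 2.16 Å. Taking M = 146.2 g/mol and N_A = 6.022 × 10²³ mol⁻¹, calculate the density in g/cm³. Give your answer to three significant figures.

In an FCC lattice, atoms touch along the face diagonal, so √2·a = 4r, giving a = 6.109 Å = 6.109 × 10^-8 cm.
With Z = 4, ρ = Z·M/(N_A·a³) = 4 × 146.2 / (6.022 × 10²³ × 2.280 × 10^-22) = 4.259 g/cm³.

4.26 g/cm³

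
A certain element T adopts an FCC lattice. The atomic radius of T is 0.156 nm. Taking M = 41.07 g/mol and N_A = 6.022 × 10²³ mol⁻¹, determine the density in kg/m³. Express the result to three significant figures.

In an FCC lattice, atoms touch along the face diagonal, so √2·a = 4r, giving a = 0.4412 nm = 4.412 × 10^-8 cm.
With Z = 4, ρ = Z·M/(N_A·a³) = 4 × 41.07 / (6.022 × 10²³ × 8.590 × 10^-23) = 3.176 g/cm³ = 3180 kg/m³.

3180 kg/m³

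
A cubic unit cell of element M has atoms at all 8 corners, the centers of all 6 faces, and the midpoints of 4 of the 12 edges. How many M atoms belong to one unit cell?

Corner atoms are shared by 8 cells (1/8 each), face atoms by 2 (1/2 each), edge atoms by 4 (1/4 each).
Net atoms = 8 × 1/8 + 6 × 1/2 + 4 × 1/4 = 1 + 3 + 1 = 5.

5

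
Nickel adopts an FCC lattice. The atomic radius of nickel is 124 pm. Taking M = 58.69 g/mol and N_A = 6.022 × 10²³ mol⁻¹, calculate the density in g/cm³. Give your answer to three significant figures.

In an FCC lattice, atoms touch along the face diagonal, so √2·a = 4r, giving a = 350.7 pm = 3.507 × 10^-8 cm.
With Z = 4, ρ = Z·M/(N_A·a³) = 4 × 58.69 / (6.022 × 10²³ × 4.314 × 10^-23) = 9.036 g/cm³.

9.04 g/cm³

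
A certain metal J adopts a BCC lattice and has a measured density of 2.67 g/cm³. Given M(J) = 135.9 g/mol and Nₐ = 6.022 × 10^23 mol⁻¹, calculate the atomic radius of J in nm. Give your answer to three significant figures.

0.239 nm

For a BCC cell (Z = 2), a³ = Z·M/(N_A·ρ) = 2 × 135.9 / (6.022 × 10²³ × 2.670) = 1.690 × 10^-22 cm³, so a = 5.529 × 10^-8 cm = 0.5529 nm.
Atoms touch along the body diagonal, so √3·a = 4r, so r = 0.4330 × a = 0.239 nm.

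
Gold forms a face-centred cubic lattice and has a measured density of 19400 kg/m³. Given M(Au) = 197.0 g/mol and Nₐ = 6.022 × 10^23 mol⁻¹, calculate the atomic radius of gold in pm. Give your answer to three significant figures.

For an FCC cell (Z = 4), a³ = Z·M/(N_A·ρ) = 4 × 197.0 / (6.022 × 10²³ × 19.40) = 6.745 × 10^-23 cm³, so a = 4.071 × 10^-8 cm = 407.1 pm.
Atoms touch along the face diagonal, so √2·a = 4r, so r = 0.3536 × a = 144 pm.

144 pm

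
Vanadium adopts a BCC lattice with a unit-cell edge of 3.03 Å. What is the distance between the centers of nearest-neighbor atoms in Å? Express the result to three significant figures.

2.62 Å

In a BCC structure, atoms touch along the body diagonal, so √3·a = 4r; the nearest-neighbor distance equals 2r = 0.8660·a.
d = 0.8660 × 3.03 = 2.62 Å.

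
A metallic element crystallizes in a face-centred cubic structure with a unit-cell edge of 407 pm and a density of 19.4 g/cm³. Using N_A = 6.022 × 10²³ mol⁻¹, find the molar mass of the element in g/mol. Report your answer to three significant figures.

197 g/mol

An FCC cell has Z = 4 atoms; a = 4.070 × 10^-8 cm.
M = ρ·N_A·a³/Z = 19.4 × 6.022 × 10²³ × 6.742 × 10^-23 / 4 = 197 g/mol.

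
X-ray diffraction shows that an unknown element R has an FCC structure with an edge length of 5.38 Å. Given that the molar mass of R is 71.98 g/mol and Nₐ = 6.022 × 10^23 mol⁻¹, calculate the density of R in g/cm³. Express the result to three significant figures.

3.07 g/cm³

An FCC unit cell contains Z = 4 atoms.
Cell volume: a³ = (5.38 Å)³ = (5.380 × 10^-8 cm)³ = 1.557 × 10^-22 cm³.
ρ = Z·M/(N_A·a³) = 4 × 71.98 / (6.022 × 10²³ × 1.557 × 10^-22) = 3.070 g/cm³.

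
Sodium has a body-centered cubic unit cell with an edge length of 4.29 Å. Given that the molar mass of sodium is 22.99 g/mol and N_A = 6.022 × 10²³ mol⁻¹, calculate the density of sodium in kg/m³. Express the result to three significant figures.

A BCC unit cell contains Z = 2 atoms.
Cell volume: a³ = (4.29 Å)³ = (4.290 × 10^-8 cm)³ = 7.895 × 10^-23 cm³.
ρ = Z·M/(N_A·a³) = 2 × 22.99 / (6.022 × 10²³ × 7.895 × 10^-23) = 0.9671 g/cm³ = 967 kg/m³.

967 kg/m³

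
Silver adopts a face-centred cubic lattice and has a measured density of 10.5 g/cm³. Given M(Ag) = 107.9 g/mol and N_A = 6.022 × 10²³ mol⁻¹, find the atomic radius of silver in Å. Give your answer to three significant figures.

1.44 Å

For an FCC cell (Z = 4), a³ = Z·M/(N_A·ρ) = 4 × 107.9 / (6.022 × 10²³ × 10.50) = 6.826 × 10^-23 cm³, so a = 4.087 × 10^-8 cm = 4.087 Å.
Atoms touch along the face diagonal, so √2·a = 4r, so r = 0.3536 × a = 1.44 Å.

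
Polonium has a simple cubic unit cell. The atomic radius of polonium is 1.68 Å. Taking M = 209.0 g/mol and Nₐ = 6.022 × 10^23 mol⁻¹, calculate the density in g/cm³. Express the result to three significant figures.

In a simple cubic lattice, atoms touch along the cell edge, so a = 2r, giving a = 3.360 Å = 3.360 × 10^-8 cm.
With Z = 1, ρ = Z·M/(N_A·a³) = 1 × 209.0 / (6.022 × 10²³ × 3.793 × 10^-23) = 9.149 g/cm³.

9.15 g/cm³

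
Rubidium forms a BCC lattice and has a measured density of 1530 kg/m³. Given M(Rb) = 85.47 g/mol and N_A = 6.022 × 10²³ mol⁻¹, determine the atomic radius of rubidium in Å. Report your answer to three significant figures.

For a BCC cell (Z = 2), a³ = Z·M/(N_A·ρ) = 2 × 85.47 / (6.022 × 10²³ × 1.530) = 1.855 × 10^-22 cm³, so a = 5.703 × 10^-8 cm = 5.703 Å.
Atoms touch along the body diagonal, so √3·a = 4r, so r = 0.4330 × a = 2.47 Å.

2.47 Å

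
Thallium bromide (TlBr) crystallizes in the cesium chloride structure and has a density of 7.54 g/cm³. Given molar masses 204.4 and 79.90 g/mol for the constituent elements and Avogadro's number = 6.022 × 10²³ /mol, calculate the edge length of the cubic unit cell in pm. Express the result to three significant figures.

397 pm

M(TlBr) = 284.3 g/mol; Z = 1 formula unit per cell.
a³ = Z·M/(N_A·ρ) = 1 × 284.3 / (6.022 × 10²³ × 7.54) = 6.261 × 10^-23 cm³, so a = 3.971 × 10^-8 cm = 397 pm.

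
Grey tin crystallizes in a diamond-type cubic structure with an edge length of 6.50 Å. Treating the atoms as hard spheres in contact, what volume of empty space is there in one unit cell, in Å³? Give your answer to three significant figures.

181 Å³

In a diamond cubic lattice nearest neighbors lie along the body diagonal with √3·a = 8r, so r = 0.2165a = 1.407 Å.
V_cell = a³ = 274.6 Å³; V_atoms = 8 × (4/3)πr³ = 93.40 Å³.
Empty space = 274.6 − 93.40 = 181 Å³.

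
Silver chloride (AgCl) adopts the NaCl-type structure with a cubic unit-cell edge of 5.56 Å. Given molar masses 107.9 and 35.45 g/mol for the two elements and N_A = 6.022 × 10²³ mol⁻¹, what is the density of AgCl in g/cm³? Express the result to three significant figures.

5.54 g/cm³

The NaCl-type structure contains Z = 4 formula units per cell; M(AgCl) = 107.9 + 35.45 = 143.35 g/mol.
a³ = (5.560 × 10^-8 cm)³ = 1.719 × 10^-22 cm³.
ρ = 4 × 143.35 / (6.022 × 10²³ × 1.719 × 10^-22) = 5.540 g/cm³.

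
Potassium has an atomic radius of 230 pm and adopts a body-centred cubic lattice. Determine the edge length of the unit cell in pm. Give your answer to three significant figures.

531 pm

In a BCC lattice, atoms touch along the body diagonal, so √3·a = 4r.
a = 4r/√3 = 4 × 230 / 1.7321 = 531 pm.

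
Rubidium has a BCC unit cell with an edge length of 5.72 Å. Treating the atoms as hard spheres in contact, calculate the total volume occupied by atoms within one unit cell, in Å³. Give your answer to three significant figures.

127 Å³

In a BCC lattice atoms touch along the body diagonal, so √3·a = 4r, so r = 0.4330a = 2.477 Å.
V_atoms = Z × (4/3)πr³ = 2 × (4/3)π × (2.477)³ = 127 Å³.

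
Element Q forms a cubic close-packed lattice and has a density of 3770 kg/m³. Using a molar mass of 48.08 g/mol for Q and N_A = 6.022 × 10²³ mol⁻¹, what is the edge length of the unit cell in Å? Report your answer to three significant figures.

4.39 Å

With Z = 4 atoms per FCC cell, a³ = Z·M/(N_A·ρ) = 4 × 48.08 / (6.022 × 10²³ × 3.770 g/cm³) = 8.471 × 10^-23 cm³.
a = (8.471 × 10^-23)^(1/3) = 4.392 × 10^-8 cm = 4.39 Å.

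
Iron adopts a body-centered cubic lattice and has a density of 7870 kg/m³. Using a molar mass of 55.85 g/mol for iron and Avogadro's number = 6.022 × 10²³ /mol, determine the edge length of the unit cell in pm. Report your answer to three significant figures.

With Z = 2 atoms per BCC cell, a³ = Z·M/(N_A·ρ) = 2 × 55.85 / (6.022 × 10²³ × 7.870 g/cm³) = 2.357 × 10^-23 cm³.
a = (2.357 × 10^-23)^(1/3) = 2.867 × 10^-8 cm = 287 pm.

287 pm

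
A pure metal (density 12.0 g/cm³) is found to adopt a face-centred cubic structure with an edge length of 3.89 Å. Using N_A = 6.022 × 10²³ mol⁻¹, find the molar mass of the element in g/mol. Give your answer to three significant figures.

106 g/mol

An FCC cell has Z = 4 atoms; a = 3.890 × 10^-8 cm.
M = ρ·N_A·a³/Z = 12.0 × 6.022 × 10²³ × 5.886 × 10^-23 / 4 = 106 g/mol.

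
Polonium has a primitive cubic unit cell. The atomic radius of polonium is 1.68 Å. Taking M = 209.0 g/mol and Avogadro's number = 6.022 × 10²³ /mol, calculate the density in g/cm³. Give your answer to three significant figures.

9.15 g/cm³

In a simple cubic lattice, atoms touch along the cell edge, so a = 2r, giving a = 3.360 Å = 3.360 × 10^-8 cm.
With Z = 1, ρ = Z·M/(N_A·a³) = 1 × 209.0 / (6.022 × 10²³ × 3.793 × 10^-23) = 9.149 g/cm³.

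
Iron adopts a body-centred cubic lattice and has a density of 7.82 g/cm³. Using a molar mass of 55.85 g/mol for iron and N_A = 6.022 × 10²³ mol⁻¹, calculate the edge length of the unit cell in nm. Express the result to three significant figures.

With Z = 2 atoms per BCC cell, a³ = Z·M/(N_A·ρ) = 2 × 55.85 / (6.022 × 10²³ × 7.820 g/cm³) = 2.372 × 10^-23 cm³.
a = (2.372 × 10^-23)^(1/3) = 2.873 × 10^-8 cm = 0.287 nm.

0.287 nm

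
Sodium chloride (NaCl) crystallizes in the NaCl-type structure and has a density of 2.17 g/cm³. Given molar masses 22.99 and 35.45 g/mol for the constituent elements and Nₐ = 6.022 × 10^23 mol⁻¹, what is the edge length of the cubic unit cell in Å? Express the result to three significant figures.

M(NaCl) = 58.44 g/mol; Z = 4 formula units per cell.
a³ = Z·M/(N_A·ρ) = 4 × 58.44 / (6.022 × 10²³ × 2.17) = 1.789 × 10^-22 cm³, so a = 5.635 × 10^-8 cm = 5.63 Å.

5.63 Å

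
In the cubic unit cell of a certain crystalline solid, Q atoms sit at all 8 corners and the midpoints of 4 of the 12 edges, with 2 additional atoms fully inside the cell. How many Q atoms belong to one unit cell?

Corner atoms are shared by 8 cells (1/8 each), edge atoms by 4 (1/4 each), interior atoms are unshared.
Net atoms = 8 × 1/8 + 4 × 1/4 + 2 = 1 + 1 + 2 = 4.

4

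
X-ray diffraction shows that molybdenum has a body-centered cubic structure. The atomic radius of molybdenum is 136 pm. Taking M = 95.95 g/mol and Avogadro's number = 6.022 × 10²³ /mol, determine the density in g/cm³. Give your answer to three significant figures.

10.3 g/cm³

In a BCC lattice, atoms touch along the body diagonal, so √3·a = 4r, giving a = 314.1 pm = 3.141 × 10^-8 cm.
With Z = 2, ρ = Z·M/(N_A·a³) = 2 × 95.95 / (6.022 × 10²³ × 3.098 × 10^-23) = 10.29 g/cm³.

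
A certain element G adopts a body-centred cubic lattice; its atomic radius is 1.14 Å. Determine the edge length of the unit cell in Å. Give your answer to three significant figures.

2.63 Å

In a BCC lattice, atoms touch along the body diagonal, so √3·a = 4r.
a = 4r/√3 = 4 × 1.14 / 1.7321 = 2.63 Å.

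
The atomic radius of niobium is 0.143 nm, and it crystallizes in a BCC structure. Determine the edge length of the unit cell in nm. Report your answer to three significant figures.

In a BCC lattice, atoms touch along the body diagonal, so √3·a = 4r.
a = 4r/√3 = 4 × 0.143 / 1.7321 = 0.330 nm.

0.330 nm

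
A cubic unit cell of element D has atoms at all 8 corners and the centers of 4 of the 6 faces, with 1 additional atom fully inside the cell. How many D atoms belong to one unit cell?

Corner atoms are shared by 8 cells (1/8 each), face atoms by 2 (1/2 each), interior atoms are unshared.
Net atoms = 8 × 1/8 + 4 × 1/2 + 1 = 1 + 2 + 1 = 4.

4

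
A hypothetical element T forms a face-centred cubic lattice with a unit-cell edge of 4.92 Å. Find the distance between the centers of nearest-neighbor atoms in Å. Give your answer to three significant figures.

In an FCC structure, atoms touch along the face diagonal, so √2·a = 4r; the nearest-neighbor distance equals 2r = 0.7071·a.
d = 0.7071 × 4.92 = 3.48 Å.

3.48 Å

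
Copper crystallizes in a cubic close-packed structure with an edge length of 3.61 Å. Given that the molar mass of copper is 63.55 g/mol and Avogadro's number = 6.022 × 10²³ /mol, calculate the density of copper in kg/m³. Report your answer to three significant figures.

8970 kg/m³

An FCC unit cell contains Z = 4 atoms.
Cell volume: a³ = (3.61 Å)³ = (3.610 × 10^-8 cm)³ = 4.705 × 10^-23 cm³.
ρ = Z·M/(N_A·a³) = 4 × 63.55 / (6.022 × 10²³ × 4.705 × 10^-23) = 8.972 g/cm³ = 8970 kg/m³.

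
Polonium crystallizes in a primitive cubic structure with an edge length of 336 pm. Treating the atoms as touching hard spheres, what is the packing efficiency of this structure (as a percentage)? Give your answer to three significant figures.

In a simple cubic lattice atoms touch along the cell edge, so a = 2r, so r = 0.5000a = 168.0 pm.
Packing fraction = Z·(4/3)πr³ / a³ = 1 × (4/3)π × (168.0)³ / (336)³ = 0.5236 = 52.4%.

52.4%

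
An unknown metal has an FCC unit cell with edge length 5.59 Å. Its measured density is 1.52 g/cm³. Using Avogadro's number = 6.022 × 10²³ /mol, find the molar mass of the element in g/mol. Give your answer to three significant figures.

40.0 g/mol

An FCC cell has Z = 4 atoms; a = 5.590 × 10^-8 cm.
M = ρ·N_A·a³/Z = 1.52 × 6.022 × 10²³ × 1.747 × 10^-22 / 4 = 40.0 g/mol.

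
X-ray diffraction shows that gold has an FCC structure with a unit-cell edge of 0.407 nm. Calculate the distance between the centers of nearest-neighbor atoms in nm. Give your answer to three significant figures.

0.288 nm

In an FCC structure, atoms touch along the face diagonal, so √2·a = 4r; the nearest-neighbor distance equals 2r = 0.7071·a.
d = 0.7071 × 0.407 = 0.288 nm.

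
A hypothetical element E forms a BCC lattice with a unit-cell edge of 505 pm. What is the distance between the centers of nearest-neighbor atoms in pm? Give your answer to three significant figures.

In a BCC structure, atoms touch along the body diagonal, so √3·a = 4r; the nearest-neighbor distance equals 2r = 0.8660·a.
d = 0.8660 × 505 = 437 pm.

437 pm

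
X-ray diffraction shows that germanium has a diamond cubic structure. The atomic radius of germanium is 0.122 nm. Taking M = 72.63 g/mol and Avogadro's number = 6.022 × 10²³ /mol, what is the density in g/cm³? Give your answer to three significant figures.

5.39 g/cm³

In a diamond cubic lattice, nearest neighbors lie along the body diagonal with √3·a = 8r, giving a = 0.5635 nm = 5.635 × 10^-8 cm.
With Z = 8, ρ = Z·M/(N_A·a³) = 8 × 72.63 / (6.022 × 10²³ × 1.789 × 10^-22) = 5.393 g/cm³.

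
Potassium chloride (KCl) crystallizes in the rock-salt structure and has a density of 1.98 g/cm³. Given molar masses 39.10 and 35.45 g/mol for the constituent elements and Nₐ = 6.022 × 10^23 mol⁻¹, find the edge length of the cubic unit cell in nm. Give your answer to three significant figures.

M(KCl) = 74.55 g/mol; Z = 4 formula units per cell.
a³ = Z·M/(N_A·ρ) = 4 × 74.55 / (6.022 × 10²³ × 1.98) = 2.501 × 10^-22 cm³, so a = 6.300 × 10^-8 cm = 0.630 nm.

0.630 nm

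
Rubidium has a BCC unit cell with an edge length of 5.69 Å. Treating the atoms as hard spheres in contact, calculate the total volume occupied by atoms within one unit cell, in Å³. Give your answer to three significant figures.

In a BCC lattice atoms touch along the body diagonal, so √3·a = 4r, so r = 0.4330a = 2.464 Å.
V_atoms = Z × (4/3)πr³ = 2 × (4/3)π × (2.464)³ = 125 Å³.

125 Å³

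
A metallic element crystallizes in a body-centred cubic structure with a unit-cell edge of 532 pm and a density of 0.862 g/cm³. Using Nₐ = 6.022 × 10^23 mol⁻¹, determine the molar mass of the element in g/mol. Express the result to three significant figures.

39.1 g/mol

A BCC cell has Z = 2 atoms; a = 5.320 × 10^-8 cm.
M = ρ·N_A·a³/Z = 0.862 × 6.022 × 10²³ × 1.506 × 10^-22 / 2 = 39.1 g/mol.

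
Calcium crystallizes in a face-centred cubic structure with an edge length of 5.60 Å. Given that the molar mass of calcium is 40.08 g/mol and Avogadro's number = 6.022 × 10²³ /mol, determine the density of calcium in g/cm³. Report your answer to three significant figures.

1.52 g/cm³

An FCC unit cell contains Z = 4 atoms.
Cell volume: a³ = (5.60 Å)³ = (5.600 × 10^-8 cm)³ = 1.756 × 10^-22 cm³.
ρ = Z·M/(N_A·a³) = 4 × 40.08 / (6.022 × 10²³ × 1.756 × 10^-22) = 1.516 g/cm³.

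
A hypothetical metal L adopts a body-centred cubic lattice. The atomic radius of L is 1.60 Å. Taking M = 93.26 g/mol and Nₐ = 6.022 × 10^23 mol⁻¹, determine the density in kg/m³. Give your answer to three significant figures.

In a BCC lattice, atoms touch along the body diagonal, so √3·a = 4r, giving a = 3.695 Å = 3.695 × 10^-8 cm.
With Z = 2, ρ = Z·M/(N_A·a³) = 2 × 93.26 / (6.022 × 10²³ × 5.045 × 10^-23) = 6.139 g/cm³ = 6140 kg/m³.

6140 kg/m³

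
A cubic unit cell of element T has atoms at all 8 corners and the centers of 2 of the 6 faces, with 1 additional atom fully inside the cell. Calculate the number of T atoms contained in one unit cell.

Corner atoms are shared by 8 cells (1/8 each), face atoms by 2 (1/2 each), interior atoms are unshared.
Net atoms = 8 × 1/8 + 2 × 1/2 + 1 = 1 + 1 + 1 = 3.

3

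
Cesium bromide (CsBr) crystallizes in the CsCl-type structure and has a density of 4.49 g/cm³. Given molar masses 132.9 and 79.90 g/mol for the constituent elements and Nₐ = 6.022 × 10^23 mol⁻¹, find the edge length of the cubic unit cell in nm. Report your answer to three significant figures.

0.429 nm

M(CsBr) = 212.8 g/mol; Z = 1 formula unit per cell.
a³ = Z·M/(N_A·ρ) = 1 × 212.8 / (6.022 × 10²³ × 4.49) = 7.870 × 10^-23 cm³, so a = 4.285 × 10^-8 cm = 0.429 nm.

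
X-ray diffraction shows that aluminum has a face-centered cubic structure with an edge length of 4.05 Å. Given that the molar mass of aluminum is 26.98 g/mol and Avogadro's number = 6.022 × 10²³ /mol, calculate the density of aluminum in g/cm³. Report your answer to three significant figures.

2.70 g/cm³

An FCC unit cell contains Z = 4 atoms.
Cell volume: a³ = (4.05 Å)³ = (4.050 × 10^-8 cm)³ = 6.643 × 10^-23 cm³.
ρ = Z·M/(N_A·a³) = 4 × 26.98 / (6.022 × 10²³ × 6.643 × 10^-23) = 2.698 g/cm³.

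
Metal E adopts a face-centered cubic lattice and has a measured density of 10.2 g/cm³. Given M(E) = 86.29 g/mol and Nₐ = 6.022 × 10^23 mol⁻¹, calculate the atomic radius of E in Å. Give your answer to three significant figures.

For an FCC cell (Z = 4), a³ = Z·M/(N_A·ρ) = 4 × 86.29 / (6.022 × 10²³ × 10.20) = 5.619 × 10^-23 cm³, so a = 3.830 × 10^-8 cm = 3.830 Å.
Atoms touch along the face diagonal, so √2·a = 4r, so r = 0.3536 × a = 1.35 Å.

1.35 Å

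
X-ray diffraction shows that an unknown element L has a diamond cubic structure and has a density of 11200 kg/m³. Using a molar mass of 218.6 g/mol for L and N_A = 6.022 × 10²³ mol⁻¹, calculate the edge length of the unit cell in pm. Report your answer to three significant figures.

638 pm

With Z = 8 atoms per diamond cubic cell, a³ = Z·M/(N_A·ρ) = 8 × 218.6 / (6.022 × 10²³ × 11.20 g/cm³) = 2.593 × 10^-22 cm³.
a = (2.593 × 10^-22)^(1/3) = 6.377 × 10^-8 cm = 638 pm.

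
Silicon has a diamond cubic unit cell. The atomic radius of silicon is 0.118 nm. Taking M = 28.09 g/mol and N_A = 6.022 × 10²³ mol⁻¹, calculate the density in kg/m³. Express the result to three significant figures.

In a diamond cubic lattice, nearest neighbors lie along the body diagonal with √3·a = 8r, giving a = 0.5450 nm = 5.450 × 10^-8 cm.
With Z = 8, ρ = Z·M/(N_A·a³) = 8 × 28.09 / (6.022 × 10²³ × 1.619 × 10^-22) = 2.305 g/cm³ = 2300 kg/m³.

2300 kg/m³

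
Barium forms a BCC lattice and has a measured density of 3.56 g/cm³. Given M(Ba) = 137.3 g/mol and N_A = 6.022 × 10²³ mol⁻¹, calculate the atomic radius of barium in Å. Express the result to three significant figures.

For a BCC cell (Z = 2), a³ = Z·M/(N_A·ρ) = 2 × 137.3 / (6.022 × 10²³ × 3.560) = 1.281 × 10^-22 cm³, so a = 5.041 × 10^-8 cm = 5.041 Å.
Atoms touch along the body diagonal, so √3·a = 4r, so r = 0.4330 × a = 2.18 Å.

2.18 Å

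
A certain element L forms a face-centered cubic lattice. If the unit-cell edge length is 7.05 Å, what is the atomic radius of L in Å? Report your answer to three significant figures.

2.49 Å

In an FCC lattice, atoms touch along the face diagonal, so √2·a = 4r.
r = √2·a/4 = 1.4142 × 7.05 / 4 = 2.49 Å.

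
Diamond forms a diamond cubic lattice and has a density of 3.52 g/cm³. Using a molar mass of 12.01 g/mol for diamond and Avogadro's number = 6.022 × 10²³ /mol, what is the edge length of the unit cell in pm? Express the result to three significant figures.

With Z = 8 atoms per diamond cubic cell, a³ = Z·M/(N_A·ρ) = 8 × 12.01 / (6.022 × 10²³ × 3.520 g/cm³) = 4.533 × 10^-23 cm³.
a = (4.533 × 10^-23)^(1/3) = 3.565 × 10^-8 cm = 357 pm.

357 pm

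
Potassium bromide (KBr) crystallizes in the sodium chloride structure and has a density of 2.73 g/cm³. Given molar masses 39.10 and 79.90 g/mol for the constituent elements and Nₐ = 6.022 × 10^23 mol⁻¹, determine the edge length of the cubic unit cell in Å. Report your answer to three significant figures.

6.62 Å

M(KBr) = 119.0 g/mol; Z = 4 formula units per cell.
a³ = Z·M/(N_A·ρ) = 4 × 119.0 / (6.022 × 10²³ × 2.73) = 2.895 × 10^-22 cm³, so a = 6.616 × 10^-8 cm = 6.62 Å.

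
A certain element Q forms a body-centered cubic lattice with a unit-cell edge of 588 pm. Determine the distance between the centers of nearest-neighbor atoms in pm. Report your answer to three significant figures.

In a BCC structure, atoms touch along the body diagonal, so √3·a = 4r; the nearest-neighbor distance equals 2r = 0.8660·a.
d = 0.8660 × 588 = 509 pm.

509 pm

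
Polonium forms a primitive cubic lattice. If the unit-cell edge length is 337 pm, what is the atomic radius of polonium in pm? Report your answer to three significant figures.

In a simple cubic lattice, atoms touch along the cell edge, so a = 2r.
r = a/2 = 337/2 = 169 pm.

169 pm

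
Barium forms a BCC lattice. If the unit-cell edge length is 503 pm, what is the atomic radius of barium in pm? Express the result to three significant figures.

218 pm

In a BCC lattice, atoms touch along the body diagonal, so √3·a = 4r.
r = √3·a/4 = 1.7321 × 503 / 4 = 218 pm.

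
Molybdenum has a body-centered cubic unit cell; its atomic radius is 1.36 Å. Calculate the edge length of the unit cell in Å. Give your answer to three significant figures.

In a BCC lattice, atoms touch along the body diagonal, so √3·a = 4r.
a = 4r/√3 = 4 × 1.36 / 1.7321 = 3.14 Å.

3.14 Å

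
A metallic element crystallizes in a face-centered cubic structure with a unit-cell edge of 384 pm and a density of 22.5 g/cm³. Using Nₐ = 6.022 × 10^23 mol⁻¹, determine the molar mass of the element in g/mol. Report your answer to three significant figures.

An FCC cell has Z = 4 atoms; a = 3.840 × 10^-8 cm.
M = ρ·N_A·a³/Z = 22.5 × 6.022 × 10²³ × 5.662 × 10^-23 / 4 = 192 g/mol.

192 g/mol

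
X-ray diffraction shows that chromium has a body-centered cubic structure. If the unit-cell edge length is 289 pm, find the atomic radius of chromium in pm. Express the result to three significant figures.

125 pm

In a BCC lattice, atoms touch along the body diagonal, so √3·a = 4r.
r = √3·a/4 = 1.7321 × 289 / 4 = 125 pm.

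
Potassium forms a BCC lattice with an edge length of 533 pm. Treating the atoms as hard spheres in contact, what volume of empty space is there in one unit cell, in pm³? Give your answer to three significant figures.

In a BCC lattice atoms touch along the body diagonal, so √3·a = 4r, so r = 0.4330a = 230.8 pm.
V_cell = a³ = 1.514 × 10^8 pm³; V_atoms = 2 × (4/3)πr³ = 1.030 × 10^8 pm³.
Empty space = 1.514 × 10^8 − 1.030 × 10^8 = 4.84 × 10^7 pm³.

4.84 × 10^7 pm³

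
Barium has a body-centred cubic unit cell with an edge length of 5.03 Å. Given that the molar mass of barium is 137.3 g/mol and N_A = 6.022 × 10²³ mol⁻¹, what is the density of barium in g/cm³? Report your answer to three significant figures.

A BCC unit cell contains Z = 2 atoms.
Cell volume: a³ = (5.03 Å)³ = (5.030 × 10^-8 cm)³ = 1.273 × 10^-22 cm³.
ρ = Z·M/(N_A·a³) = 2 × 137.3 / (6.022 × 10²³ × 1.273 × 10^-22) = 3.583 g/cm³.

3.58 g/cm³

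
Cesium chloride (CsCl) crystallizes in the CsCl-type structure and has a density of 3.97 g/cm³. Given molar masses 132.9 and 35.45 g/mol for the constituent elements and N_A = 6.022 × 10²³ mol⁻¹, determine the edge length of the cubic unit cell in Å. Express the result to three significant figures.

M(CsCl) = 168.35 g/mol; Z = 1 formula unit per cell.
a³ = Z·M/(N_A·ρ) = 1 × 168.35 / (6.022 × 10²³ × 3.97) = 7.042 × 10^-23 cm³, so a = 4.129 × 10^-8 cm = 4.13 Å.

4.13 Å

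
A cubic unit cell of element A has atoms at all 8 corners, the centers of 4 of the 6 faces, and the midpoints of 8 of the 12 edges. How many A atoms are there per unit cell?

5

Corner atoms are shared by 8 cells (1/8 each), face atoms by 2 (1/2 each), edge atoms by 4 (1/4 each).
Net atoms = 8 × 1/8 + 4 × 1/2 + 8 × 1/4 = 1 + 2 + 2 = 5.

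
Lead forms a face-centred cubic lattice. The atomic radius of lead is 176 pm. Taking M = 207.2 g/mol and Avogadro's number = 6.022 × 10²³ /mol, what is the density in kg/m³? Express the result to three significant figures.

In an FCC lattice, atoms touch along the face diagonal, so √2·a = 4r, giving a = 497.8 pm = 4.978 × 10^-8 cm.
With Z = 4, ρ = Z·M/(N_A·a³) = 4 × 207.2 / (6.022 × 10²³ × 1.234 × 10^-22) = 11.16 g/cm³ = 11200 kg/m³.

11200 kg/m³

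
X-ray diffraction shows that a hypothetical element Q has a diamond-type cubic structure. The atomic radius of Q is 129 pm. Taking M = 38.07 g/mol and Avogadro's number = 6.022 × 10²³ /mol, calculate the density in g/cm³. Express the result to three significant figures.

In a diamond cubic lattice, nearest neighbors lie along the body diagonal with √3·a = 8r, giving a = 595.8 pm = 5.958 × 10^-8 cm.
With Z = 8, ρ = Z·M/(N_A·a³) = 8 × 38.07 / (6.022 × 10²³ × 2.115 × 10^-22) = 2.391 g/cm³.

2.39 g/cm³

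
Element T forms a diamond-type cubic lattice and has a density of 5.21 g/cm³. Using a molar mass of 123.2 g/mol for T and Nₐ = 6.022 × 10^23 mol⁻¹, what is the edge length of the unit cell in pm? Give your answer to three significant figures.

With Z = 8 atoms per diamond cubic cell, a³ = Z·M/(N_A·ρ) = 8 × 123.2 / (6.022 × 10²³ × 5.210 g/cm³) = 3.141 × 10^-22 cm³.
a = (3.141 × 10^-22)^(1/3) = 6.798 × 10^-8 cm = 680 pm.

680 pm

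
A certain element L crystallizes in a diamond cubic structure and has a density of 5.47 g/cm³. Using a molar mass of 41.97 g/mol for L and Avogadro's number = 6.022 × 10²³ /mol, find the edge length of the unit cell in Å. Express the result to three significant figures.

4.67 Å

With Z = 8 atoms per diamond cubic cell, a³ = Z·M/(N_A·ρ) = 8 × 41.97 / (6.022 × 10²³ × 5.470 g/cm³) = 1.019 × 10^-22 cm³.
a = (1.019 × 10^-22)^(1/3) = 4.671 × 10^-8 cm = 4.67 Å.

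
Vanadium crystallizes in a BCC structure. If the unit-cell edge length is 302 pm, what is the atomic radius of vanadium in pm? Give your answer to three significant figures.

131 pm

In a BCC lattice, atoms touch along the body diagonal, so √3·a = 4r.
r = √3·a/4 = 1.7321 × 302 / 4 = 131 pm.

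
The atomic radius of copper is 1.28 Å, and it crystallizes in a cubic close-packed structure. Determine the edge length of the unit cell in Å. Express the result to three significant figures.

3.62 Å

In an FCC lattice, atoms touch along the face diagonal, so √2·a = 4r.
a = 4r/√2 = 4 × 1.28 / 1.4142 = 3.62 Å.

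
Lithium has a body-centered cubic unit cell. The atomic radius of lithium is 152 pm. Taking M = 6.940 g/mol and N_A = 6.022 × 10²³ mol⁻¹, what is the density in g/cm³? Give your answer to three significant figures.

0.533 g/cm³

In a BCC lattice, atoms touch along the body diagonal, so √3·a = 4r, giving a = 351.0 pm = 3.510 × 10^-8 cm.
With Z = 2, ρ = Z·M/(N_A·a³) = 2 × 6.940 / (6.022 × 10²³ × 4.325 × 10^-23) = 0.5329 g/cm³.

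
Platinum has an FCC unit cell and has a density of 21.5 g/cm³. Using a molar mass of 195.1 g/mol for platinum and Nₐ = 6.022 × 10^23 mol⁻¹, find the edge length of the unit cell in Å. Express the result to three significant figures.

With Z = 4 atoms per FCC cell, a³ = Z·M/(N_A·ρ) = 4 × 195.1 / (6.022 × 10²³ × 21.50 g/cm³) = 6.028 × 10^-23 cm³.
a = (6.028 × 10^-23)^(1/3) = 3.921 × 10^-8 cm = 3.92 Å.

3.92 Å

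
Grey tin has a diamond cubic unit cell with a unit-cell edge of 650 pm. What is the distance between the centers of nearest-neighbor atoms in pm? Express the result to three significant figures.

281 pm

In a diamond cubic structure, nearest neighbors lie along the body diagonal with √3·a = 8r; the nearest-neighbor distance equals 2r = 0.4330·a.
d = 0.4330 × 650 = 281 pm.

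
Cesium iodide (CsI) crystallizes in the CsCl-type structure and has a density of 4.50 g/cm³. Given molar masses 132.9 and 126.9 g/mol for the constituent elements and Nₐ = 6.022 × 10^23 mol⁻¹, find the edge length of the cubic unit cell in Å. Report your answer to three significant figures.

4.58 Å

M(CsI) = 259.8 g/mol; Z = 1 formula unit per cell.
a³ = Z·M/(N_A·ρ) = 1 × 259.8 / (6.022 × 10²³ × 4.50) = 9.587 × 10^-23 cm³, so a = 4.577 × 10^-8 cm = 4.58 Å.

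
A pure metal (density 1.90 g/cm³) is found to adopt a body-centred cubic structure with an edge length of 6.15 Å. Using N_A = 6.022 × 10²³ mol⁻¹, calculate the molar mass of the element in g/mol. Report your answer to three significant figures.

133 g/mol

A BCC cell has Z = 2 atoms; a = 6.150 × 10^-8 cm.
M = ρ·N_A·a³/Z = 1.90 × 6.022 × 10²³ × 2.326 × 10^-22 / 2 = 133 g/mol.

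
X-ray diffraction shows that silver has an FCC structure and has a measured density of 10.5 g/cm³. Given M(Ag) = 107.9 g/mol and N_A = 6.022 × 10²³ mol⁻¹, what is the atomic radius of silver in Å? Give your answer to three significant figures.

For an FCC cell (Z = 4), a³ = Z·M/(N_A·ρ) = 4 × 107.9 / (6.022 × 10²³ × 10.50) = 6.826 × 10^-23 cm³, so a = 4.087 × 10^-8 cm = 4.087 Å.
Atoms touch along the face diagonal, so √2·a = 4r, so r = 0.3536 × a = 1.44 Å.

1.44 Å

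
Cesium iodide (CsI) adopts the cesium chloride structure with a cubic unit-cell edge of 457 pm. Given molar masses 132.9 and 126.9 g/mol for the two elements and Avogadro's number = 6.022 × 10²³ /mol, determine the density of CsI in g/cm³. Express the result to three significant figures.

4.52 g/cm³

The cesium chloride structure contains Z = 1 formula unit per cell; M(CsI) = 132.9 + 126.9 = 259.8 g/mol.
a³ = (4.570 × 10^-8 cm)³ = 9.544 × 10^-23 cm³.
ρ = 1 × 259.8 / (6.022 × 10²³ × 9.544 × 10^-23) = 4.520 g/cm³.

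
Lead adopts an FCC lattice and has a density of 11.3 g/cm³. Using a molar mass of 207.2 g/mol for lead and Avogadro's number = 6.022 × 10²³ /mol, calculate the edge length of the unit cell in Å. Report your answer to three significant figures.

4.96 Å

With Z = 4 atoms per FCC cell, a³ = Z·M/(N_A·ρ) = 4 × 207.2 / (6.022 × 10²³ × 11.30 g/cm³) = 1.218 × 10^-22 cm³.
a = (1.218 × 10^-22)^(1/3) = 4.957 × 10^-8 cm = 4.96 Å.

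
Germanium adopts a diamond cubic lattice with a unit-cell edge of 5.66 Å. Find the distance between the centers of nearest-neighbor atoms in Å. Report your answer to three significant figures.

In a diamond cubic structure, nearest neighbors lie along the body diagonal with √3·a = 8r; the nearest-neighbor distance equals 2r = 0.4330·a.
d = 0.4330 × 5.66 = 2.45 Å.

2.45 Å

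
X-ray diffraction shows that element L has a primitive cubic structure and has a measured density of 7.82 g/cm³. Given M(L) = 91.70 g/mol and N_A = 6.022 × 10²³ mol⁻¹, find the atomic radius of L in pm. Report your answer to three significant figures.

For a simple cubic cell (Z = 1), a³ = Z·M/(N_A·ρ) = 1 × 91.70 / (6.022 × 10²³ × 7.820) = 1.947 × 10^-23 cm³, so a = 2.690 × 10^-8 cm = 269.0 pm.
Atoms touch along the cell edge, so a = 2r, so r = 0.5000 × a = 135 pm.

135 pm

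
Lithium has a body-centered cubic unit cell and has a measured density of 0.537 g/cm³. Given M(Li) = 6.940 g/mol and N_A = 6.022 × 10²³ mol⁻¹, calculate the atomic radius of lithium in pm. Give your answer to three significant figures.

152 pm

For a BCC cell (Z = 2), a³ = Z·M/(N_A·ρ) = 2 × 6.940 / (6.022 × 10²³ × 0.5370) = 4.292 × 10^-23 cm³, so a = 3.501 × 10^-8 cm = 350.1 pm.
Atoms touch along the body diagonal, so √3·a = 4r, so r = 0.4330 × a = 152 pm.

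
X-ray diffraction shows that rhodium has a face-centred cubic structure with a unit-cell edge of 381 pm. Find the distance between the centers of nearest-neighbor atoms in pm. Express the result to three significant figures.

269 pm

In an FCC structure, atoms touch along the face diagonal, so √2·a = 4r; the nearest-neighbor distance equals 2r = 0.7071·a.
d = 0.7071 × 381 = 269 pm.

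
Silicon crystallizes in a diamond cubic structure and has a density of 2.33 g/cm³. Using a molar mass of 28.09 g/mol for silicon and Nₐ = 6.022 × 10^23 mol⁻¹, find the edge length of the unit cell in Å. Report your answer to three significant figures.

5.43 Å

With Z = 8 atoms per diamond cubic cell, a³ = Z·M/(N_A·ρ) = 8 × 28.09 / (6.022 × 10²³ × 2.330 g/cm³) = 1.602 × 10^-22 cm³.
a = (1.602 × 10^-22)^(1/3) = 5.431 × 10^-8 cm = 5.43 Å.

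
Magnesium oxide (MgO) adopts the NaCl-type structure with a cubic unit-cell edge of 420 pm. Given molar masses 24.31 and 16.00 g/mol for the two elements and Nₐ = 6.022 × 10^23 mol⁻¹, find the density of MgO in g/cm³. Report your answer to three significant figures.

The NaCl-type structure contains Z = 4 formula units per cell; M(MgO) = 24.31 + 16.00 = 40.31 g/mol.
a³ = (4.200 × 10^-8 cm)³ = 7.409 × 10^-23 cm³.
ρ = 4 × 40.31 / (6.022 × 10²³ × 7.409 × 10^-23) = 3.614 g/cm³.

3.61 g/cm³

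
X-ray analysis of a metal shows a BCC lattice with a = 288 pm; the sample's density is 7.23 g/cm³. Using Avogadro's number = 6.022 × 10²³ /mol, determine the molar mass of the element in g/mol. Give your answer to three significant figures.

A BCC cell has Z = 2 atoms; a = 2.880 × 10^-8 cm.
M = ρ·N_A·a³/Z = 7.23 × 6.022 × 10²³ × 2.389 × 10^-23 / 2 = 52.0 g/mol.

52.0 g/mol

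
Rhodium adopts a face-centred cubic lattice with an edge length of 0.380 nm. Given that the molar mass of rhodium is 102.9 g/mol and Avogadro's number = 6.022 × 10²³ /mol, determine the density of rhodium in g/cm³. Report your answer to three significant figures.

An FCC unit cell contains Z = 4 atoms.
Cell volume: a³ = (0.380 nm)³ = (3.800 × 10^-8 cm)³ = 5.487 × 10^-23 cm³.
ρ = Z·M/(N_A·a³) = 4 × 102.9 / (6.022 × 10²³ × 5.487 × 10^-23) = 12.46 g/cm³.

12.5 g/cm³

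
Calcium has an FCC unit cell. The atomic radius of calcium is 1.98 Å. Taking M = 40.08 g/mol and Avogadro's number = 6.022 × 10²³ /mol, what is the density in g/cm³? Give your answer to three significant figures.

1.52 g/cm³

In an FCC lattice, atoms touch along the face diagonal, so √2·a = 4r, giving a = 5.600 Å = 5.600 × 10^-8 cm.
With Z = 4, ρ = Z·M/(N_A·a³) = 4 × 40.08 / (6.022 × 10²³ × 1.756 × 10^-22) = 1.516 g/cm³.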